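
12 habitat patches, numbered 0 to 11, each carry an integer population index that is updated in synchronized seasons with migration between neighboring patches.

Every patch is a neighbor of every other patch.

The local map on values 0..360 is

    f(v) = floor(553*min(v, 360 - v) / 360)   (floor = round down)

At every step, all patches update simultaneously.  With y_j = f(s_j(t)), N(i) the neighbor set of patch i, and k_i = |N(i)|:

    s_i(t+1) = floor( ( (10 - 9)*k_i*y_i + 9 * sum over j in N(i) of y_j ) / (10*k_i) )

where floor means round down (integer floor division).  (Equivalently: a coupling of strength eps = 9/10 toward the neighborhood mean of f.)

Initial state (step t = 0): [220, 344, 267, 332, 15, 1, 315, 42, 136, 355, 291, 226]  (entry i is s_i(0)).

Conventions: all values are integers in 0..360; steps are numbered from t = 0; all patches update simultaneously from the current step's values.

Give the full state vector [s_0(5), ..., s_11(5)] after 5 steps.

Simulating step by step:
t=0: [220, 344, 267, 332, 15, 1, 315, 42, 136, 355, 291, 226]
t=1: [94, 90, 93, 91, 90, 90, 91, 91, 94, 90, 92, 94]
t=2: [140, 140, 140, 140, 140, 140, 140, 140, 140, 140, 140, 140]
t=3: [215, 215, 215, 215, 215, 215, 215, 215, 215, 215, 215, 215]
t=4: [222, 222, 222, 222, 222, 222, 222, 222, 222, 222, 222, 222]
t=5: [211, 211, 211, 211, 211, 211, 211, 211, 211, 211, 211, 211]

Answer: [211, 211, 211, 211, 211, 211, 211, 211, 211, 211, 211, 211]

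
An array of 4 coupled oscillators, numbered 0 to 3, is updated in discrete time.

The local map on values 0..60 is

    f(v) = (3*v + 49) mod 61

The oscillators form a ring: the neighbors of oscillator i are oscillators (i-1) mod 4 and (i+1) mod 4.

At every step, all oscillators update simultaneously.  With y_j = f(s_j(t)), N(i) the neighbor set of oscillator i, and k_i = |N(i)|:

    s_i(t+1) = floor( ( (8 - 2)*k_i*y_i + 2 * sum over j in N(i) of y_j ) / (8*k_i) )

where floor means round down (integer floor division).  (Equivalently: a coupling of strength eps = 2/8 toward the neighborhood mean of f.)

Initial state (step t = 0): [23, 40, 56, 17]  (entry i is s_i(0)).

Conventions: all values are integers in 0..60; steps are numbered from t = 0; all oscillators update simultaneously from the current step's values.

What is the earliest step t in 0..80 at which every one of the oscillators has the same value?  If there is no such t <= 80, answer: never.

Simulating step by step:
t=0: [23, 40, 56, 17]  (not all equal)
t=1: [53, 46, 36, 40]  (not all equal)
t=2: [25, 10, 32, 42]  (not all equal)
t=3: [10, 16, 26, 42]  (not all equal)
t=4: [24, 29, 14, 42]  (not all equal)
t=5: [53, 21, 30, 51]  (not all equal)
t=6: [27, 43, 21, 19]  (not all equal)
t=7: [18, 49, 50, 41]  (not all equal)
t=8: [39, 17, 19, 44]  (not all equal)
t=9: [45, 40, 46, 55]  (not all equal)
t=10: [10, 35, 12, 23]  (not all equal)
t=11: [24, 29, 29, 48]  (not all equal)
t=12: [48, 19, 13, 16]  (not all equal)
t=13: [17, 38, 30, 31]  (not all equal)
t=14: [36, 37, 20, 22]  (not all equal)
t=15: [37, 38, 47, 50]  (not all equal)
t=16: [35, 36, 12, 17]  (not all equal)
t=17: [33, 33, 27, 36]  (not all equal)
t=18: [27, 23, 13, 30]  (not all equal)
t=19: [15, 47, 29, 17]  (not all equal)
t=20: [30, 11, 16, 35]  (not all equal)
t=21: [19, 22, 33, 30]  (not all equal)
t=22: [42, 49, 28, 21]  (not all equal)
t=23: [47, 17, 16, 46]  (not all equal)
t=24: [10, 34, 32, 8]  (not all equal)
t=25: [18, 26, 22, 14]  (not all equal)
t=26: [35, 15, 44, 34]  (not all equal)
t=27: [31, 36, 52, 33]  (not all equal)
t=28: [22, 31, 24, 24]  (not all equal)
t=29: [50, 29, 55, 59]  (not all equal)
t=30: [19, 16, 30, 38]  (not all equal)
t=31: [43, 34, 22, 38]  (not all equal)
t=32: [50, 35, 49, 44]  (not all equal)
t=33: [23, 27, 21, 47]  (not all equal)
t=34: [44, 19, 40, 18]  (not all equal)
t=35: [55, 47, 46, 44]  (not all equal)
t=36: [31, 9, 11, 48]  (not all equal)
t=37: [18, 16, 18, 12]  (not all equal)
t=38: [39, 37, 39, 28]  (not all equal)
t=39: [39, 39, 39, 19]  (not all equal)
t=40: [44, 44, 44, 44]  (all equal)

Answer: 40
Key observation: Synchronization is absorbing here: once all oscillators are equal they stay equal, and step 40 is the first all-equal step.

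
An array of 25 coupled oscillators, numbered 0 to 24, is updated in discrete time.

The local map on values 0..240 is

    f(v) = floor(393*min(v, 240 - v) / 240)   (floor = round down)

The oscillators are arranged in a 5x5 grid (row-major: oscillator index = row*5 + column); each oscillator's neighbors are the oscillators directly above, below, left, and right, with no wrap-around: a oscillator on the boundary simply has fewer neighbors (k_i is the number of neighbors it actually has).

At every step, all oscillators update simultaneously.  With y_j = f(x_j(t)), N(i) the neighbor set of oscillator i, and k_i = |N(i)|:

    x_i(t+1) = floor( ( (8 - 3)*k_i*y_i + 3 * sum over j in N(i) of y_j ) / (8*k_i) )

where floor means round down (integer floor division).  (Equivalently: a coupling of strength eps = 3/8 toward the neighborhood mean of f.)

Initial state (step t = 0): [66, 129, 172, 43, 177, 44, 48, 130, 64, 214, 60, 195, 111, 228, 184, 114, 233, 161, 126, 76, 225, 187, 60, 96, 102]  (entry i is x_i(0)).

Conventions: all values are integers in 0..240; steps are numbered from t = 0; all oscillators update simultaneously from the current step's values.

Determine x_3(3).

Simulating step by step:
t=0: [66, 129, 172, 43, 177, 44, 48, 130, 64, 214, 60, 195, 111, 228, 184, 114, 233, 161, 126, 76, 225, 187, 60, 96, 102]
t=1: [114, 150, 123, 83, 85, 80, 96, 156, 94, 63, 102, 80, 150, 64, 80, 132, 51, 125, 156, 133, 66, 70, 107, 154, 157]
t=2: [168, 158, 171, 144, 131, 145, 149, 146, 140, 117, 159, 133, 144, 118, 129, 154, 108, 168, 142, 159, 121, 117, 164, 143, 143]
t=3: [127, 131, 125, 154, 176, 146, 150, 150, 166, 184, 141, 166, 157, 182, 177, 150, 168, 130, 156, 144, 183, 181, 135, 154, 153]

Answer: x_3(3) = 154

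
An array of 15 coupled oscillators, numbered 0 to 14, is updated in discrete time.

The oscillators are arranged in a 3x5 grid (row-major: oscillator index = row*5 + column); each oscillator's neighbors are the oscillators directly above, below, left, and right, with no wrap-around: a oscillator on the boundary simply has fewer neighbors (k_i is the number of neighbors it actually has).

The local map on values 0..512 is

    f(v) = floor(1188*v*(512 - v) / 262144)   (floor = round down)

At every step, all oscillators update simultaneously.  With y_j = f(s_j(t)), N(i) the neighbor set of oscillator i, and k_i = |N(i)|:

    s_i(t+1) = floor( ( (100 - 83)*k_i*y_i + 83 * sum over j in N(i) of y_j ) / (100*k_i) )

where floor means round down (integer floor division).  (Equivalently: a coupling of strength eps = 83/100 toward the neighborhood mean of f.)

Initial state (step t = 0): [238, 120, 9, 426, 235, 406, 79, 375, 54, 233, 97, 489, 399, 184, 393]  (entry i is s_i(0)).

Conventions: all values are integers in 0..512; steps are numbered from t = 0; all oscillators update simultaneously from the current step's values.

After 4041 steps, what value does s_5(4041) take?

Simulating step by step:
t=0: [238, 120, 9, 426, 235, 406, 79, 375, 54, 233, 97, 489, 399, 184, 393]
t=1: [219, 166, 172, 146, 241, 208, 169, 141, 219, 220, 132, 158, 188, 192, 271]
t=2: [275, 270, 249, 276, 271, 264, 259, 267, 266, 292, 262, 254, 259, 285, 286]
t=3: [295, 295, 295, 295, 293, 295, 296, 296, 294, 293, 296, 296, 295, 294, 292]
t=4: [290, 289, 289, 290, 290, 289, 289, 289, 289, 290, 289, 289, 289, 290, 290]
t=5: [291, 291, 291, 291, 291, 291, 292, 292, 291, 291, 292, 292, 291, 291, 291]
t=6: [291, 291, 291, 291, 291, 291, 291, 291, 291, 291, 291, 291, 291, 291, 291]
t=7: [291, 291, 291, 291, 291, 291, 291, 291, 291, 291, 291, 291, 291, 291, 291]

Answer: s_5(4041) = 291
Key observation: The state at step 6, [291, 291, 291, 291, 291, 291, 291, 291, 291, 291, 291, 291, 291, 291, 291], reappears at step 7: the system is in a cycle of period 1 from step 6 on.  Therefore the state at step 4041 equals the state at step 6 + ((4041 - 6) mod 1) = 6, which is [291, 291, 291, 291, 291, 291, 291, 291, 291, 291, 291, 291, 291, 291, 291].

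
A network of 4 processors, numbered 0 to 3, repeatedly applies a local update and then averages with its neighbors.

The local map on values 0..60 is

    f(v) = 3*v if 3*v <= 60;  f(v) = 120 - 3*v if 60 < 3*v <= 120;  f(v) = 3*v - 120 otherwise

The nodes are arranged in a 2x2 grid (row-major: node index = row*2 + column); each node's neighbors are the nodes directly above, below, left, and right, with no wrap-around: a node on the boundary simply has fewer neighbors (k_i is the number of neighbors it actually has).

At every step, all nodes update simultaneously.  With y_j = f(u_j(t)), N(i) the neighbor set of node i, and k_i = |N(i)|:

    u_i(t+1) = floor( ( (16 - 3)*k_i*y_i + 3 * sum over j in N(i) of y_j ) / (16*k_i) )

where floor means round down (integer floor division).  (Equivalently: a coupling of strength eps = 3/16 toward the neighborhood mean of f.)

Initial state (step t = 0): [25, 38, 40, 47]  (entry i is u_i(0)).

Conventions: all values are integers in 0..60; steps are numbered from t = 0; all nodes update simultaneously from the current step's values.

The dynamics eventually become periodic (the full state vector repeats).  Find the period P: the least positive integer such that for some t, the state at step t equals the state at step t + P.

Simulating step by step:
t=0: [25, 38, 40, 47]
t=1: [37, 11, 6, 17]
t=2: [12, 32, 20, 46]
t=3: [37, 24, 53, 22]
t=4: [15, 44, 37, 52]
t=5: [38, 17, 14, 31]
t=6: [13, 44, 37, 30]
t=7: [33, 16, 13, 26]
t=8: [25, 44, 37, 42]
t=9: [38, 14, 12, 6]
t=10: [12, 36, 31, 21]
t=11: [32, 18, 30, 49]
t=12: [27, 48, 29, 29]
t=13: [37, 26, 33, 32]
t=14: [13, 37, 20, 25]
t=15: [38, 15, 56, 43]
t=16: [13, 37, 40, 16]
t=17: [32, 15, 8, 39]
t=18: [25, 39, 22, 8]
t=19: [41, 8, 50, 24]
t=20: [7, 24, 29, 44]
t=21: [24, 42, 29, 17]
t=22: [42, 14, 36, 45]
t=23: [9, 36, 11, 17]
t=24: [26, 17, 34, 45]
t=25: [40, 46, 19, 18]
t=26: [7, 19, 51, 50]
t=27: [25, 51, 31, 32]
t=28: [42, 33, 28, 25]
t=29: [10, 21, 34, 41]
t=30: [31, 49, 17, 9]
t=31: [29, 27, 46, 29]
t=32: [32, 37, 20, 32]
t=33: [25, 11, 53, 25]
t=34: [43, 35, 40, 43]
t=35: [8, 13, 1, 8]
t=36: [23, 36, 6, 23]
t=37: [44, 19, 24, 44]
t=38: [19, 48, 41, 19]
t=39: [48, 30, 13, 48]
t=40: [25, 28, 36, 25]
t=41: [41, 37, 18, 41]
t=42: [8, 7, 44, 8]
t=43: [22, 21, 14, 22]
t=44: [53, 56, 44, 53]
t=45: [37, 46, 17, 37]
t=46: [13, 16, 43, 13]
t=47: [37, 46, 14, 37]
t=48: [12, 16, 35, 12]
t=49: [35, 45, 18, 35]
t=50: [18, 15, 46, 18]
t=51: [49, 46, 24, 49]
t=52: [28, 19, 44, 28]
t=53: [35, 53, 16, 35]
t=54: [20, 34, 41, 20]
t=55: [50, 25, 13, 50]
t=56: [32, 42, 37, 32]
t=57: [20, 9, 11, 20]
t=58: [54, 33, 38, 54]
t=59: [36, 24, 12, 36]
t=60: [17, 41, 31, 17]
t=61: [44, 12, 31, 44]
t=62: [15, 31, 24, 15]
t=63: [43, 30, 47, 43]
t=64: [12, 26, 18, 12]
t=65: [38, 40, 50, 38]
t=66: [7, 1, 25, 7]
t=67: [21, 6, 40, 21]
t=68: [48, 25, 10, 48]
t=69: [26, 41, 28, 26]
t=70: [37, 10, 37, 37]
t=71: [10, 26, 9, 10]
t=72: [30, 39, 27, 30]
t=73: [28, 8, 37, 28]
t=74: [32, 26, 14, 32]
t=75: [27, 38, 38, 27]
t=76: [32, 12, 12, 32]
t=77: [26, 33, 33, 26]
t=78: [38, 24, 24, 38]
t=79: [13, 40, 40, 13]
t=80: [31, 7, 7, 31]
t=81: [25, 22, 22, 25]
t=82: [46, 52, 52, 46]
t=83: [21, 32, 32, 21]
t=84: [50, 30, 30, 50]
t=85: [30, 30, 30, 30]
t=86: [30, 30, 30, 30]

Answer: 1
Key observation: The state at step 85, [30, 30, 30, 30], reappears at step 86 — and no state repeats earlier — so the cycle the system enters has period 1.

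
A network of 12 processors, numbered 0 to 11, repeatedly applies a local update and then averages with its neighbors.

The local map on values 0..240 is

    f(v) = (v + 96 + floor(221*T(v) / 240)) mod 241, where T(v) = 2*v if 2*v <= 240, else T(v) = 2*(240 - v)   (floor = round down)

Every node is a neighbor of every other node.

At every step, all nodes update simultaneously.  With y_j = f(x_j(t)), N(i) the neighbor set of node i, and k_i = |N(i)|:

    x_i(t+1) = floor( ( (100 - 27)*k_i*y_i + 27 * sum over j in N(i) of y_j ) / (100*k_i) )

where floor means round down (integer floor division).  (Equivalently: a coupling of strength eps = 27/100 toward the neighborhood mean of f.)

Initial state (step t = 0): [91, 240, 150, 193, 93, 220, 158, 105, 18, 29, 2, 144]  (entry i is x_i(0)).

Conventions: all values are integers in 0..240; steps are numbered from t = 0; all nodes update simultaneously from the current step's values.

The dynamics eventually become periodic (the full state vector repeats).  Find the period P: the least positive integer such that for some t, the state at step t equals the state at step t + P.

Answer: 2
Key observation: The state at step 10, [164, 164, 164, 164, 164, 164, 164, 164, 164, 164, 164, 164], reappears at step 12 — and no state repeats earlier — so the cycle the system enters has period 2.

Derivation:
t=0: [91, 240, 150, 193, 93, 220, 158, 105, 18, 29, 2, 144]
t=1: [120, 107, 160, 135, 124, 119, 156, 148, 144, 166, 111, 164]
t=2: [189, 163, 165, 180, 186, 187, 167, 172, 174, 161, 171, 162]
t=3: [141, 156, 155, 146, 143, 142, 154, 151, 150, 158, 152, 157]
t=4: [175, 166, 167, 172, 174, 174, 167, 169, 169, 165, 169, 165]
t=5: [150, 156, 155, 152, 151, 151, 155, 154, 154, 156, 154, 156]
t=6: [169, 165, 166, 168, 168, 168, 166, 167, 167, 165, 167, 165]
t=7: [154, 157, 156, 155, 155, 155, 156, 156, 156, 157, 156, 157]
t=8: [166, 164, 165, 165, 165, 165, 165, 165, 165, 164, 165, 164]
t=9: [157, 157, 157, 157, 157, 157, 157, 157, 157, 157, 157, 157]
t=10: [164, 164, 164, 164, 164, 164, 164, 164, 164, 164, 164, 164]
t=11: [158, 158, 158, 158, 158, 158, 158, 158, 158, 158, 158, 158]
t=12: [164, 164, 164, 164, 164, 164, 164, 164, 164, 164, 164, 164]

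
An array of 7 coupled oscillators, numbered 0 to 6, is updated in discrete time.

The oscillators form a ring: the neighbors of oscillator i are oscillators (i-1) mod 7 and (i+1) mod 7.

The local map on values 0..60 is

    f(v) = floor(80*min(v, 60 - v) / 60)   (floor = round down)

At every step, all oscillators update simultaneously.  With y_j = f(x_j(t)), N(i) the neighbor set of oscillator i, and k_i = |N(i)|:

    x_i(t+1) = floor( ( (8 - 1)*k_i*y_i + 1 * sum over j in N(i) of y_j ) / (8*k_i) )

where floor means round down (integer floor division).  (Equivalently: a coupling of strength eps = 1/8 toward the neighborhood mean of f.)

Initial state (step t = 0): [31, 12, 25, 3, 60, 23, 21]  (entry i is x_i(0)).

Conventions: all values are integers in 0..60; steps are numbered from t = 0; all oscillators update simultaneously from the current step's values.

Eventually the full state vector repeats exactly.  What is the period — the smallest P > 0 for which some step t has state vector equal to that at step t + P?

Answer: 20
Key observation: The state at step 8, [30, 35, 37, 37, 37, 37, 36], reappears at step 28 — and no state repeats earlier — so the cycle the system enters has period 20.

Derivation:
t=0: [31, 12, 25, 3, 60, 23, 21]
t=1: [36, 18, 30, 5, 2, 28, 28]
t=2: [31, 25, 36, 7, 4, 34, 36]
t=3: [37, 33, 30, 10, 7, 32, 32]
t=4: [30, 35, 38, 14, 11, 35, 36]
t=5: [39, 33, 28, 18, 15, 31, 32]
t=6: [29, 35, 36, 24, 21, 36, 36]
t=7: [37, 33, 32, 31, 28, 31, 32]
t=8: [30, 35, 37, 37, 37, 37, 36]
t=9: [39, 33, 30, 30, 30, 30, 32]
t=10: [29, 35, 39, 40, 40, 39, 36]
t=11: [37, 33, 28, 26, 26, 28, 32]
t=12: [30, 35, 36, 34, 34, 36, 36]
t=13: [39, 33, 32, 33, 33, 32, 32]
t=14: [29, 35, 36, 36, 36, 36, 36]
t=15: [37, 33, 32, 32, 32, 32, 32]
t=16: [30, 35, 36, 37, 37, 37, 36]
t=17: [39, 33, 31, 30, 30, 30, 32]
t=18: [29, 35, 38, 39, 40, 39, 36]
t=19: [37, 33, 29, 27, 26, 28, 32]
t=20: [30, 35, 37, 36, 34, 36, 36]
t=21: [39, 33, 30, 32, 33, 32, 32]
t=22: [29, 35, 39, 37, 36, 36, 36]
t=23: [37, 33, 28, 30, 31, 32, 32]
t=24: [30, 35, 37, 39, 38, 37, 36]
t=25: [39, 33, 30, 28, 29, 30, 32]
t=26: [29, 35, 39, 37, 38, 39, 36]
t=27: [37, 33, 28, 29, 29, 28, 32]
t=28: [30, 35, 37, 37, 37, 37, 36]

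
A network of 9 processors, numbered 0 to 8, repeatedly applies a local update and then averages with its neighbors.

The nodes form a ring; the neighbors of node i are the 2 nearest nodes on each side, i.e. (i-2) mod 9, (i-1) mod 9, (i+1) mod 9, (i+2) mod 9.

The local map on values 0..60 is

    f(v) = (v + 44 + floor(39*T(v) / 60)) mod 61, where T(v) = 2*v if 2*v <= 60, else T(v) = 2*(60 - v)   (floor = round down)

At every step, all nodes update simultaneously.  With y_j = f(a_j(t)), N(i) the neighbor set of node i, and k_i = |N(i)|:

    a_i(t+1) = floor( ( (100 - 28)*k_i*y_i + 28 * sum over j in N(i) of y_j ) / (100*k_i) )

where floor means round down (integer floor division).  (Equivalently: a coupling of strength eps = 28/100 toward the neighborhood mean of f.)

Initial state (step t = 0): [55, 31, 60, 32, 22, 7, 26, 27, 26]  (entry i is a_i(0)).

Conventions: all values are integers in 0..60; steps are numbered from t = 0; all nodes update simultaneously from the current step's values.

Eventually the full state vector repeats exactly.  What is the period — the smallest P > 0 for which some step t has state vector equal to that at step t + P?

Simulating step by step:
t=0: [55, 31, 60, 32, 22, 7, 26, 27, 26]
t=1: [44, 49, 43, 49, 37, 55, 42, 45, 42]
t=2: [47, 46, 47, 46, 48, 44, 47, 46, 47]
t=3: [46, 46, 46, 46, 46, 46, 46, 46, 46]
t=4: [47, 47, 47, 47, 47, 47, 47, 47, 47]
t=5: [46, 46, 46, 46, 46, 46, 46, 46, 46]

Answer: 2
Key observation: The state at step 3, [46, 46, 46, 46, 46, 46, 46, 46, 46], reappears at step 5 — and no state repeats earlier — so the cycle the system enters has period 2.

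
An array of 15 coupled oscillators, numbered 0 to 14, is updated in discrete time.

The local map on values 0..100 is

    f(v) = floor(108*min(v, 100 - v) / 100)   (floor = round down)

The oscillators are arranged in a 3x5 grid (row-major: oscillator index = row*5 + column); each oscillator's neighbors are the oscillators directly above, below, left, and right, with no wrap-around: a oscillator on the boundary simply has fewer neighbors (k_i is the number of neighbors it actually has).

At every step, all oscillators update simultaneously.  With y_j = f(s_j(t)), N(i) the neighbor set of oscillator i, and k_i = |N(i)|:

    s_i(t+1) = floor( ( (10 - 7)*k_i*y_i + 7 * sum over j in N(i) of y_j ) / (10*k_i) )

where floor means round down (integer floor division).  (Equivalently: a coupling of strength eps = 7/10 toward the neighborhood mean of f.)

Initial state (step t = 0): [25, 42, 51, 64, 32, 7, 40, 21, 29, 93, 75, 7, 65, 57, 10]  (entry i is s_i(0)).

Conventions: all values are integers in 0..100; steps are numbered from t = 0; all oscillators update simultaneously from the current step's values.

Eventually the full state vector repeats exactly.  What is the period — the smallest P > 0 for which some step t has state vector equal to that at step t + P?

Answer: 2
Key observation: The state at step 12, [52, 52, 52, 52, 51, 51, 51, 52, 51, 51, 51, 51, 51, 51, 51], reappears at step 14 — and no state repeats earlier — so the cycle the system enters has period 2.

Derivation:
t=0: [25, 42, 51, 64, 32, 7, 40, 21, 29, 93, 75, 7, 65, 57, 10]
t=1: [26, 41, 40, 38, 25, 24, 27, 35, 29, 19, 13, 27, 28, 32, 21]
t=2: [32, 36, 41, 35, 29, 24, 32, 34, 32, 24, 23, 25, 32, 29, 25]
t=3: [32, 37, 39, 36, 31, 28, 32, 36, 32, 28, 25, 29, 32, 31, 27]
t=4: [34, 37, 39, 36, 33, 31, 34, 36, 34, 31, 29, 31, 34, 32, 30]
t=5: [36, 38, 39, 37, 35, 33, 35, 37, 35, 33, 32, 33, 35, 34, 33]
t=6: [38, 39, 40, 38, 37, 35, 37, 38, 37, 35, 34, 35, 36, 36, 35]
t=7: [39, 41, 41, 40, 39, 38, 39, 40, 39, 37, 36, 37, 38, 38, 37]
t=8: [42, 43, 43, 42, 41, 40, 41, 42, 41, 40, 39, 39, 41, 40, 39]
t=9: [44, 45, 45, 44, 44, 43, 44, 44, 44, 43, 42, 42, 43, 43, 42]
t=10: [47, 47, 47, 47, 46, 46, 46, 47, 46, 46, 45, 45, 46, 46, 45]
t=11: [49, 49, 50, 49, 49, 49, 49, 49, 49, 48, 48, 48, 49, 48, 48]
t=12: [52, 52, 52, 52, 51, 51, 51, 52, 51, 51, 51, 51, 51, 51, 51]
t=13: [51, 51, 51, 51, 51, 51, 51, 51, 51, 52, 52, 52, 51, 52, 52]
t=14: [52, 52, 52, 52, 51, 51, 51, 52, 51, 51, 51, 51, 51, 51, 51]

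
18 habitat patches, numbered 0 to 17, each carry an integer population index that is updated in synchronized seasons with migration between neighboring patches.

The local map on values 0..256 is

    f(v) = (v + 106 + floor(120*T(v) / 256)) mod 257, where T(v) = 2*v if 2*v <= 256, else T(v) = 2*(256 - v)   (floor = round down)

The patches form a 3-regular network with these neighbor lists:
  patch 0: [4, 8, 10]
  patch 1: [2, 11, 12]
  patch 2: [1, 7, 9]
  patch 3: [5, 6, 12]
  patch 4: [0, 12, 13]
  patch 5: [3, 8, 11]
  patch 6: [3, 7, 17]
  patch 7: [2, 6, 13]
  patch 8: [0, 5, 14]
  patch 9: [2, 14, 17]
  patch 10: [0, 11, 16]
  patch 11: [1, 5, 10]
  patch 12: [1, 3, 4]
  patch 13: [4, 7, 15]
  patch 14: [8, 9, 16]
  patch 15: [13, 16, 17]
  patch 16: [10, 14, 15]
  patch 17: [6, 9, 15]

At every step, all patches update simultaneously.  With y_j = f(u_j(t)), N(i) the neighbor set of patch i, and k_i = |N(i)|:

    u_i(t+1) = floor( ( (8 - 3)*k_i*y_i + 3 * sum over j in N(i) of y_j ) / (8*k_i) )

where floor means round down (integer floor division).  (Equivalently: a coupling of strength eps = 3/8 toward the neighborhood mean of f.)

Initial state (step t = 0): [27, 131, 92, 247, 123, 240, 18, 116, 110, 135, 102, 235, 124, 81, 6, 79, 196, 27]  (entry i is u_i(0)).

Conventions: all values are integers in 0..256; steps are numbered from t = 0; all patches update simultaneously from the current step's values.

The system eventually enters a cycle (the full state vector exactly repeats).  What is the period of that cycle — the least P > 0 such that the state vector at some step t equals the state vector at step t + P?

Answer: 3
Key observation: The state at step 22, [100, 100, 100, 100, 100, 100, 100, 100, 100, 100, 100, 100, 100, 100, 100, 100, 100, 100], reappears at step 25 — and no state repeats earlier — so the cycle the system enters has period 3.

Derivation:
t=0: [27, 131, 92, 247, 123, 240, 18, 116, 110, 135, 102, 235, 124, 81, 6, 79, 196, 27]
t=1: [123, 88, 50, 106, 85, 98, 129, 67, 86, 98, 74, 95, 91, 23, 105, 34, 83, 128]
t=2: [89, 44, 162, 53, 40, 36, 108, 203, 31, 67, 171, 58, 26, 146, 40, 138, 64, 98]
t=3: [69, 178, 127, 178, 148, 183, 79, 95, 151, 186, 120, 194, 170, 108, 193, 106, 191, 72]
t=4: [184, 99, 88, 87, 110, 99, 48, 40, 116, 117, 105, 98, 99, 59, 100, 84, 92, 172]
t=5: [85, 37, 49, 45, 83, 41, 161, 169, 68, 66, 53, 40, 39, 169, 48, 50, 30, 97]
t=6: [64, 181, 188, 178, 42, 192, 102, 111, 197, 200, 175, 185, 160, 100, 203, 163, 178, 89]
t=7: [192, 99, 95, 93, 163, 100, 51, 63, 117, 90, 115, 100, 110, 70, 100, 82, 99, 43]
t=8: [93, 42, 57, 56, 112, 44, 183, 202, 70, 47, 67, 45, 59, 192, 43, 63, 40, 147]
t=9: [85, 195, 195, 197, 85, 200, 114, 115, 201, 186, 197, 197, 195, 112, 195, 190, 195, 126]
t=10: [35, 101, 97, 97, 30, 101, 76, 73, 90, 99, 90, 101, 90, 64, 100, 95, 100, 91]
t=11: [134, 40, 63, 62, 155, 40, 196, 219, 46, 37, 46, 41, 44, 199, 39, 57, 38, 56]
t=12: [121, 189, 200, 200, 109, 190, 130, 117, 179, 188, 179, 185, 182, 115, 182, 196, 185, 195]
t=13: [84, 100, 97, 100, 69, 100, 95, 80, 97, 100, 97, 100, 95, 73, 100, 97, 100, 100]
t=14: [45, 40, 33, 39, 185, 41, 31, 42, 34, 41, 34, 41, 61, 189, 41, 63, 40, 40]
t=15: [175, 186, 175, 185, 127, 182, 172, 171, 177, 182, 177, 183, 198, 126, 183, 200, 187, 186]
t=16: [98, 100, 99, 100, 96, 100, 99, 98, 99, 99, 99, 100, 100, 95, 100, 99, 100, 100]
t=17: [38, 41, 40, 41, 36, 41, 40, 37, 40, 40, 40, 41, 41, 34, 41, 39, 41, 41]
t=18: [179, 184, 182, 184, 176, 184, 182, 177, 183, 183, 183, 184, 183, 173, 184, 180, 184, 184]
t=19: [100, 100, 100, 100, 99, 100, 100, 99, 100, 100, 100, 100, 100, 99, 100, 99, 100, 100]
t=20: [41, 42, 41, 42, 40, 42, 41, 40, 42, 42, 42, 42, 41, 40, 42, 40, 41, 41]
t=21: [185, 186, 185, 186, 183, 187, 185, 183, 186, 186, 186, 187, 185, 183, 186, 183, 185, 185]
t=22: [100, 100, 100, 100, 100, 100, 100, 100, 100, 100, 100, 100, 100, 100, 100, 100, 100, 100]
t=23: [42, 42, 42, 42, 42, 42, 42, 42, 42, 42, 42, 42, 42, 42, 42, 42, 42, 42]
t=24: [187, 187, 187, 187, 187, 187, 187, 187, 187, 187, 187, 187, 187, 187, 187, 187, 187, 187]
t=25: [100, 100, 100, 100, 100, 100, 100, 100, 100, 100, 100, 100, 100, 100, 100, 100, 100, 100]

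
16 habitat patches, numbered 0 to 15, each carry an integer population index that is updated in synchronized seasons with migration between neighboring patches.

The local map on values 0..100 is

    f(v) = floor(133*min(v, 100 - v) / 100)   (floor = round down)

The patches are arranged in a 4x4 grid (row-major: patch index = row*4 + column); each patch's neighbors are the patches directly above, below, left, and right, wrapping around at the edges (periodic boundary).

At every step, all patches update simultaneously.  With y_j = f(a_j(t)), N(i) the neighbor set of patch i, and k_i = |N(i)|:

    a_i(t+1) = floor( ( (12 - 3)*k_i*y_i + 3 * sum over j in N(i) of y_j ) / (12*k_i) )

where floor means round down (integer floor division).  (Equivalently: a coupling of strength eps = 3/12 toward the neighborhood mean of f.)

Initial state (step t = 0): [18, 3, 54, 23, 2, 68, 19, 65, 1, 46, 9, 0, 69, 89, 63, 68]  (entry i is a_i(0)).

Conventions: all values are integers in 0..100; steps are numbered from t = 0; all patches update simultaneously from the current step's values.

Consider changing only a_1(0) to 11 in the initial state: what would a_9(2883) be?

Simulating step by step:
t=0: [18, 11, 54, 23, 2, 68, 19, 65, 1, 46, 9, 0, 69, 89, 63, 68]
t=1: [22, 19, 53, 33, 8, 37, 28, 38, 7, 50, 16, 6, 35, 20, 44, 39]
t=2: [29, 29, 56, 44, 16, 45, 39, 43, 14, 56, 26, 13, 41, 31, 53, 47]
t=3: [39, 40, 56, 56, 26, 54, 51, 51, 22, 53, 37, 23, 50, 44, 58, 58]
t=4: [51, 54, 57, 57, 38, 59, 63, 60, 33, 58, 50, 34, 61, 58, 55, 54]
t=5: [62, 60, 56, 57, 50, 53, 51, 52, 44, 54, 62, 47, 52, 55, 59, 59]
t=6: [52, 54, 57, 56, 64, 61, 63, 62, 59, 60, 52, 60, 61, 58, 54, 55]
t=7: [60, 59, 57, 57, 48, 51, 50, 50, 53, 53, 60, 53, 52, 55, 60, 58]
t=8: [54, 55, 57, 57, 62, 64, 64, 65, 62, 61, 54, 61, 61, 58, 53, 55]
t=9: [59, 58, 56, 56, 50, 48, 48, 47, 50, 51, 58, 51, 52, 55, 61, 58]
t=10: [55, 55, 57, 57, 64, 62, 62, 62, 65, 63, 56, 63, 61, 58, 52, 56]
t=11: [57, 58, 57, 56, 48, 50, 50, 50, 46, 49, 56, 50, 51, 55, 61, 57]
t=12: [57, 56, 57, 58, 62, 65, 64, 65, 61, 64, 59, 64, 63, 59, 52, 57]
t=13: [56, 56, 56, 54, 50, 47, 47, 46, 50, 48, 53, 48, 50, 54, 61, 56]
t=14: [59, 58, 58, 60, 64, 62, 61, 61, 65, 62, 61, 62, 64, 60, 53, 58]
t=15: [53, 54, 55, 53, 47, 50, 51, 50, 46, 50, 51, 50, 48, 53, 59, 54]
t=16: [62, 61, 59, 62, 62, 65, 64, 65, 61, 65, 64, 65, 62, 61, 55, 61]
t=17: [50, 50, 53, 50, 49, 46, 47, 46, 50, 46, 47, 46, 50, 51, 56, 51]
t=18: [65, 65, 62, 65, 64, 61, 61, 61, 65, 61, 61, 61, 65, 64, 59, 64]
t=19: [46, 46, 49, 46, 47, 50, 50, 50, 46, 50, 51, 50, 46, 47, 52, 47]
t=20: [61, 61, 64, 61, 62, 65, 65, 65, 61, 65, 65, 65, 61, 62, 63, 62]
t=21: [50, 50, 47, 50, 49, 46, 46, 46, 50, 46, 46, 46, 50, 49, 48, 49]
t=22: [65, 65, 62, 65, 64, 61, 61, 61, 65, 61, 61, 61, 65, 64, 63, 64]
t=23: [46, 46, 49, 46, 47, 50, 50, 50, 46, 50, 50, 50, 46, 47, 48, 47]
t=24: [61, 61, 64, 61, 62, 65, 65, 65, 61, 65, 65, 65, 61, 62, 63, 62]

Answer: a_9(2883) = 50
Key observation: The state at step 20, [61, 61, 64, 61, 62, 65, 65, 65, 61, 65, 65, 65, 61, 62, 63, 62], reappears at step 24: the system is in a cycle of period 4 from step 20 on.  Therefore the state at step 2883 equals the state at step 20 + ((2883 - 20) mod 4) = 23, which is [46, 46, 49, 46, 47, 50, 50, 50, 46, 50, 50, 50, 46, 47, 48, 47].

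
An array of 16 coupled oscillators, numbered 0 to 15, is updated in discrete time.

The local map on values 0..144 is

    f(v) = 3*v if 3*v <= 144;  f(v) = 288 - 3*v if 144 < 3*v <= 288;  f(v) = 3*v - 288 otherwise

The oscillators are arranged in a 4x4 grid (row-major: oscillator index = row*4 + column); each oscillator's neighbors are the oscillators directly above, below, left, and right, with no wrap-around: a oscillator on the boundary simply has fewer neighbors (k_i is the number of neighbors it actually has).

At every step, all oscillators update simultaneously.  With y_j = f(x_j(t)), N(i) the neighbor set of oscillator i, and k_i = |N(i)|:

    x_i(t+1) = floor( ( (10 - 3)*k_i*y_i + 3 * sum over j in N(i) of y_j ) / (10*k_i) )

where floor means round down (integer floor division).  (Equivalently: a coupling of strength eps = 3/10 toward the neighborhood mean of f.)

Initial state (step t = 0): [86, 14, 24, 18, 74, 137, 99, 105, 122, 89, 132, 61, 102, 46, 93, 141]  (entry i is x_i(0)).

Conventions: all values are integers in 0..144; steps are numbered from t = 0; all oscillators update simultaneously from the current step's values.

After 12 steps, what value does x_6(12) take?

Simulating step by step:
t=0: [86, 14, 24, 18, 74, 137, 99, 105, 122, 89, 132, 61, 102, 46, 93, 141]
t=1: [37, 51, 60, 52, 69, 96, 31, 35, 65, 48, 86, 100, 45, 101, 44, 111]
t=2: [110, 116, 111, 124, 77, 33, 83, 97, 101, 111, 49, 26, 110, 51, 101, 53]
t=3: [46, 60, 49, 66, 55, 84, 48, 22, 24, 60, 111, 81, 51, 104, 51, 104]
t=4: [131, 107, 132, 94, 110, 61, 122, 74, 87, 88, 63, 45, 108, 54, 103, 43]
t=5: [84, 54, 87, 30, 53, 86, 82, 68, 29, 43, 88, 123, 48, 96, 50, 113]
t=6: [63, 97, 44, 79, 105, 52, 41, 80, 101, 100, 46, 72, 113, 41, 104, 68]
t=7: [73, 38, 110, 62, 43, 104, 119, 58, 19, 39, 113, 77, 56, 94, 51, 73]
t=8: [84, 93, 57, 94, 105, 48, 65, 102, 76, 92, 64, 63, 93, 41, 107, 77]
t=9: [30, 36, 92, 24, 42, 111, 93, 32, 46, 40, 84, 86, 33, 91, 50, 59]
t=10: [98, 90, 27, 66, 115, 58, 20, 78, 131, 101, 47, 45, 92, 46, 112, 102]
t=11: [15, 32, 73, 83, 62, 91, 71, 66, 81, 47, 118, 115, 44, 104, 63, 40]
t=12: [61, 80, 69, 51, 81, 41, 70, 80, 69, 109, 74, 67, 102, 54, 90, 107]

Answer: x_6(12) = 70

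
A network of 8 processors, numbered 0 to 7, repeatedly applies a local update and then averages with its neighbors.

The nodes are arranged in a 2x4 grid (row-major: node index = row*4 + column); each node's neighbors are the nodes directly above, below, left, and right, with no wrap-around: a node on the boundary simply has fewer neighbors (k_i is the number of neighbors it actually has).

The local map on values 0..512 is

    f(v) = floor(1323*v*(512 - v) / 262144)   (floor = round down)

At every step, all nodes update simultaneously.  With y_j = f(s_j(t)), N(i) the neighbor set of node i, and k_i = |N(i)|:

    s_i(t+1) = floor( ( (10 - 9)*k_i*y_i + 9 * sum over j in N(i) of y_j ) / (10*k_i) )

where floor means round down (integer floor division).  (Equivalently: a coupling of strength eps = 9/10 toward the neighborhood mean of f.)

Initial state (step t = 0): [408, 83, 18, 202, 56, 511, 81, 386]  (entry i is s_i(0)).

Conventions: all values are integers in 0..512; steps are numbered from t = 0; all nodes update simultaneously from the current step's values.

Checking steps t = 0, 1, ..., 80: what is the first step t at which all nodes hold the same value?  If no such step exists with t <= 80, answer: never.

Answer: 6
Key observation: Synchronization is absorbing here: once all nodes are equal they stay equal, and step 6 is the first all-equal step.

Derivation:
t=0: [408, 83, 18, 202, 56, 511, 81, 386]  (not all equal)
t=1: [159, 95, 205, 161, 110, 145, 104, 245]  (not all equal)
t=2: [218, 280, 241, 319, 270, 217, 295, 257]  (not all equal)
t=3: [327, 325, 320, 327, 323, 326, 326, 317]  (not all equal)
t=4: [306, 306, 306, 309, 305, 306, 308, 306]  (not all equal)
t=5: [318, 318, 317, 317, 318, 317, 317, 316]  (not all equal)
t=6: [311, 311, 311, 311, 311, 311, 311, 311]  (all equal)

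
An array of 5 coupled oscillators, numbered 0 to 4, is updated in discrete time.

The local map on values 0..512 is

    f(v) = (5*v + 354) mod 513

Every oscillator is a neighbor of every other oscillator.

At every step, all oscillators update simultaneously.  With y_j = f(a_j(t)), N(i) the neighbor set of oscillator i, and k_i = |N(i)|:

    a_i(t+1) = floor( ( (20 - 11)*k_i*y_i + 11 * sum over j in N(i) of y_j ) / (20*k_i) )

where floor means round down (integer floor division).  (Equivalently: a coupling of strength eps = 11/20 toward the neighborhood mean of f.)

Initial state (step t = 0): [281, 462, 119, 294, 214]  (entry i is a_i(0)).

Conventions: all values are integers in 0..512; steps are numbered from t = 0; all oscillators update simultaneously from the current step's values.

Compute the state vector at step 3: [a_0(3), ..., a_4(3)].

Simulating step by step:
t=0: [281, 462, 119, 294, 214]
t=1: [266, 228, 333, 286, 322]
t=2: [287, 388, 392, 318, 375]
t=3: [261, 259, 265, 310, 239]

Answer: [261, 259, 265, 310, 239]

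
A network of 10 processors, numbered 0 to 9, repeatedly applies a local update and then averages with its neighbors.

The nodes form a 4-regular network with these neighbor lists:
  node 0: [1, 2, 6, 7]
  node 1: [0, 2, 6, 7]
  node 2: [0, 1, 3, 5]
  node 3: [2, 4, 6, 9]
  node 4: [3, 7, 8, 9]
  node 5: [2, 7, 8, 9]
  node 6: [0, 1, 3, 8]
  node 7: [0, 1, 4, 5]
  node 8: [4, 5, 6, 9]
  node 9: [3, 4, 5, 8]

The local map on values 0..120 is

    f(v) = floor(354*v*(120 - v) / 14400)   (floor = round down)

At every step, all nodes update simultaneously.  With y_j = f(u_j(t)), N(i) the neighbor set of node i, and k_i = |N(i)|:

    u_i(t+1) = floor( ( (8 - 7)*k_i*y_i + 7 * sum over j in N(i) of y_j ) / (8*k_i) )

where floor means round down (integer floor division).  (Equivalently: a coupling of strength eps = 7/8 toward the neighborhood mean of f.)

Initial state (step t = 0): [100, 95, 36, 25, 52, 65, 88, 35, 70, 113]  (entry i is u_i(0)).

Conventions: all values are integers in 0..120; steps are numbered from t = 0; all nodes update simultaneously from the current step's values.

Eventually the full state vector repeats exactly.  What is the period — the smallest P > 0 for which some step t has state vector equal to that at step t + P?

Answer: 2
Key observation: The state at step 12, [82, 82, 82, 82, 82, 82, 82, 82, 82, 82], reappears at step 14 — and no state repeats earlier — so the cycle the system enters has period 2.

Derivation:
t=0: [100, 95, 36, 25, 52, 65, 88, 35, 70, 113]
t=1: [66, 65, 64, 61, 62, 66, 63, 70, 67, 71]
t=2: [87, 87, 87, 87, 86, 86, 87, 87, 87, 87]
t=3: [70, 70, 70, 70, 70, 70, 70, 70, 70, 70]
t=4: [86, 86, 86, 86, 86, 86, 86, 86, 86, 86]
t=5: [71, 71, 71, 71, 71, 71, 71, 71, 71, 71]
t=6: [85, 85, 85, 85, 85, 85, 85, 85, 85, 85]
t=7: [73, 73, 73, 73, 73, 73, 73, 73, 73, 73]
t=8: [84, 84, 84, 84, 84, 84, 84, 84, 84, 84]
t=9: [74, 74, 74, 74, 74, 74, 74, 74, 74, 74]
t=10: [83, 83, 83, 83, 83, 83, 83, 83, 83, 83]
t=11: [75, 75, 75, 75, 75, 75, 75, 75, 75, 75]
t=12: [82, 82, 82, 82, 82, 82, 82, 82, 82, 82]
t=13: [76, 76, 76, 76, 76, 76, 76, 76, 76, 76]
t=14: [82, 82, 82, 82, 82, 82, 82, 82, 82, 82]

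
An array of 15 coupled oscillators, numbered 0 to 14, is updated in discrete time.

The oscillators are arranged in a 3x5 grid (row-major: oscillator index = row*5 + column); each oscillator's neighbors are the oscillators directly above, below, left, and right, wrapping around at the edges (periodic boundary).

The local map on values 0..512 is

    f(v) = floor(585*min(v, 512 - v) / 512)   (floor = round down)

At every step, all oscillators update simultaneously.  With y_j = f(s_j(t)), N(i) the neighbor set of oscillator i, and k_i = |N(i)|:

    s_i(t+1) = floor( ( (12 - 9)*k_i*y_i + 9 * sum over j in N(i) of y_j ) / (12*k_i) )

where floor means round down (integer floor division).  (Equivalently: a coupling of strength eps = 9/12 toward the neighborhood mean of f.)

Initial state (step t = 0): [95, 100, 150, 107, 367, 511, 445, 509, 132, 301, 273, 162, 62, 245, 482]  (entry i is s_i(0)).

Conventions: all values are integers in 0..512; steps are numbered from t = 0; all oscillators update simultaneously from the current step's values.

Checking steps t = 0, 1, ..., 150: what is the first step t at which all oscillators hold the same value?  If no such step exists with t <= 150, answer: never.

Simulating step by step:
t=0: [95, 100, 150, 107, 367, 511, 445, 509, 132, 301, 273, 162, 62, 245, 482]  (not all equal)
t=1: [130, 129, 100, 173, 135, 131, 75, 88, 158, 125, 129, 146, 137, 140, 188]  (not all equal)
t=2: [148, 132, 141, 163, 169, 135, 126, 125, 157, 166, 163, 141, 140, 179, 166]  (not all equal)
t=3: [170, 156, 159, 184, 185, 167, 149, 155, 179, 181, 172, 159, 165, 184, 192]  (not all equal)
t=4: [193, 180, 186, 203, 208, 191, 178, 183, 201, 206, 196, 182, 187, 206, 209]  (not all equal)
t=5: [220, 209, 213, 228, 232, 219, 208, 212, 227, 231, 221, 210, 215, 229, 233]  (not all equal)
t=6: [251, 241, 245, 257, 261, 250, 240, 245, 257, 260, 251, 242, 245, 258, 261]  (not all equal)
t=7: [283, 277, 280, 287, 287, 283, 277, 280, 287, 287, 283, 277, 280, 287, 286]  (not all equal)
t=8: [261, 266, 264, 258, 257, 261, 266, 264, 258, 257, 261, 266, 264, 258, 258]  (not all equal)
t=9: [286, 282, 283, 288, 289, 286, 282, 283, 288, 289, 285, 282, 283, 288, 289]  (not all equal)
t=10: [258, 261, 260, 255, 254, 258, 261, 260, 255, 254, 258, 261, 260, 255, 255]  (not all equal)
t=11: [289, 286, 287, 290, 290, 289, 286, 287, 290, 290, 289, 286, 287, 290, 290]  (not all equal)
t=12: [254, 257, 256, 253, 253, 254, 257, 256, 253, 253, 254, 257, 256, 253, 253]  (not all equal)
t=13: [290, 291, 291, 289, 289, 290, 291, 291, 289, 289, 290, 291, 291, 289, 289]  (not all equal)
t=14: [253, 252, 252, 253, 253, 253, 252, 252, 253, 253, 253, 252, 252, 253, 253]  (not all equal)
t=15: [288, 287, 287, 288, 289, 288, 287, 287, 288, 289, 288, 287, 287, 288, 289]  (not all equal)
t=16: [255, 256, 256, 255, 254, 255, 256, 256, 255, 254, 255, 256, 256, 255, 254]  (not all equal)
t=17: [291, 291, 291, 291, 290, 291, 291, 291, 291, 290, 291, 291, 291, 291, 290]  (not all equal)
t=18: [252, 252, 252, 252, 252, 252, 252, 252, 252, 252, 252, 252, 252, 252, 252]  (all equal)

Answer: 18
Key observation: Synchronization is absorbing here: once all oscillators are equal they stay equal, and step 18 is the first all-equal step.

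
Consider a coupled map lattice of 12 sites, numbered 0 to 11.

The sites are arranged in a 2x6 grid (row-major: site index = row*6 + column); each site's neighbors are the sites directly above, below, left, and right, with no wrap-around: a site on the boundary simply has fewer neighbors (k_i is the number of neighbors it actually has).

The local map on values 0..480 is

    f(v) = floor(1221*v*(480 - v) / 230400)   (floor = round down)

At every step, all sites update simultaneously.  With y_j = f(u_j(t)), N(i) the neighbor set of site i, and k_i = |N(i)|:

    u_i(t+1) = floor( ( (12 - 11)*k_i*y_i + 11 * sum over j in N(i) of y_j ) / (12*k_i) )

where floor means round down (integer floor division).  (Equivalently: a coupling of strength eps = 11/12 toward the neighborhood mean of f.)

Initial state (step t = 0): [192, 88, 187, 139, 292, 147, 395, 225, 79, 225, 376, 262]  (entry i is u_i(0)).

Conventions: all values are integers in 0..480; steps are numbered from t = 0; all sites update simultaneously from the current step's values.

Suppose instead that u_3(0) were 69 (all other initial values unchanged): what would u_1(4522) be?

Answer: u_1(4522) = 291
Key observation: The state at step 5, [291, 291, 291, 290, 290, 290, 291, 291, 290, 290, 290, 290], reappears at step 7: the system is in a cycle of period 2 from step 5 on.  Therefore the state at step 4522 equals the state at step 5 + ((4522 - 5) mod 2) = 6, which is [291, 291, 291, 291, 292, 292, 291, 291, 291, 292, 292, 292].

Derivation:
t=0: [192, 88, 187, 69, 292, 147, 395, 225, 79, 225, 376, 262]
t=1: [188, 286, 176, 282, 212, 292, 288, 186, 288, 185, 291, 238]
t=2: [293, 287, 293, 291, 292, 301, 289, 292, 287, 292, 297, 291]
t=3: [292, 290, 292, 290, 288, 290, 290, 292, 290, 290, 290, 286]
t=4: [291, 290, 291, 291, 292, 293, 290, 291, 290, 292, 292, 292]
t=5: [291, 291, 291, 290, 290, 290, 291, 291, 290, 290, 290, 290]
t=6: [291, 291, 291, 291, 292, 292, 291, 291, 291, 292, 292, 292]
t=7: [291, 291, 291, 290, 290, 290, 291, 291, 290, 290, 290, 290]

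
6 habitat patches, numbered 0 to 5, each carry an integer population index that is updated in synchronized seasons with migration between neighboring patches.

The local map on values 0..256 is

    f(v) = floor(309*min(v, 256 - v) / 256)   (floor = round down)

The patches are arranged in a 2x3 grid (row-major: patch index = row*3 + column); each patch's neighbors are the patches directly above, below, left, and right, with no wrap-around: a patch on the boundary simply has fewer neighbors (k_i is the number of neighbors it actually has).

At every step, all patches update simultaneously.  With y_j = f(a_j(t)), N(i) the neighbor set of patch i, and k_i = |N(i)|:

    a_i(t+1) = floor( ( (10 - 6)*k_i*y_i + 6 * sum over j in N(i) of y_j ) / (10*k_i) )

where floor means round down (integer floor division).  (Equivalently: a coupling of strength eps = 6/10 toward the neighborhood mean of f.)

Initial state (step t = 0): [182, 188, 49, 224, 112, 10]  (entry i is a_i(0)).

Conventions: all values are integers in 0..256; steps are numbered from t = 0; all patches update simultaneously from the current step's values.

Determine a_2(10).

Simulating step by step:
t=0: [182, 188, 49, 224, 112, 10]
t=1: [71, 89, 51, 82, 80, 63]
t=2: [95, 91, 79, 93, 94, 77]
t=3: [111, 108, 98, 112, 107, 99]
t=4: [132, 128, 121, 132, 128, 121]
t=5: [150, 151, 148, 150, 151, 148]
t=6: [126, 127, 128, 126, 127, 128]
t=7: [152, 153, 153, 152, 153, 153]
t=8: [124, 124, 124, 124, 124, 124]
t=9: [149, 149, 149, 149, 149, 149]
t=10: [129, 129, 129, 129, 129, 129]

Answer: a_2(10) = 129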